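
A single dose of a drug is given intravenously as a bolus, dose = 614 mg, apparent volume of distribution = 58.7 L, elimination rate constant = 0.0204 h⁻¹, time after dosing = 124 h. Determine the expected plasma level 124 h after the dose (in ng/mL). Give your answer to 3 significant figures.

834 ng/mL

C₀ = Dose / Vd = 614.0 / 58.7 = 10.46 mg/L
C = C₀ · e^(−k·t) = 10.46 × e^(−0.02040 × 124)
  = 10.46 × 0.07969 = 0.8336 mg/L
Convert: 0.8336 mg/L × 1000 = 833.6 ng/mL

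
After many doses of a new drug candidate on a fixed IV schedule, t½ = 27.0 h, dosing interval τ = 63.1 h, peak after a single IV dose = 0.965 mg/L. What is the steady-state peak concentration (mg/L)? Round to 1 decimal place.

k = ln2 / t½ = 0.693147 / 27.0 = 0.02567 h⁻¹
e^(−kτ) = e^(−0.02567 × 63.1) = 0.1979
Accumulation ratio R = 1 / (1 − e^(−kτ)) = 1 / (1 − 0.1979) = 1.247
Steady-state peak = C₀ × R = 0.965 × 1.247 = 1.203 mg/L

1.2 mg/L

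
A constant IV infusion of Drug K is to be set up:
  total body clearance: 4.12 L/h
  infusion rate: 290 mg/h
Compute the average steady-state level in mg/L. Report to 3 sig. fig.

At steady state Css = R₀ / CL = 290 / 4.120 = 70.39 mg/L

70.4 mg/L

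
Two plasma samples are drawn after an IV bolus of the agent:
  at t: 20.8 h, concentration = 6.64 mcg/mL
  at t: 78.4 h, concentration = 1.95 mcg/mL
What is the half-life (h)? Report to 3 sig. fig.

32.6 h

k = ln(C₁/C₂) / (t₂ − t₁) = ln(6.64/1.95) / (78.4 − 20.8)
  = 1.225 / 57.60 = 0.02127 h⁻¹
t½ = ln2 / k = 0.693147 / 0.02127 = 32.59 h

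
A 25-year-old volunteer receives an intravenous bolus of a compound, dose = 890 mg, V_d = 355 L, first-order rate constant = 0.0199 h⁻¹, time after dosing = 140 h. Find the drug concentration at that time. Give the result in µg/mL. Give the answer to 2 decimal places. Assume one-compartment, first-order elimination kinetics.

0.15 µg/mL

C₀ = Dose / Vd = 890.0 / 355 = 2.507 mg/L
C = C₀ · e^(−k·t) = 2.507 × e^(−0.01990 × 140)
  = 2.507 × 0.06167 = 0.1546 mg/L
(0.1546 mg/L = 0.1546 µg/mL)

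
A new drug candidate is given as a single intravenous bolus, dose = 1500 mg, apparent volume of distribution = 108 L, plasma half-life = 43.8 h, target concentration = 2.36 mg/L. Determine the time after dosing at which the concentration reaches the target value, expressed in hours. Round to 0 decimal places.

C₀ = Dose / Vd = 1500 / 108 = 13.89 mg/L
k = ln2 / t½ = 0.693147 / 43.8 = 0.01583 h⁻¹
t = ln(C₀ / C) / k = ln(13.89 / 2.36) / 0.01583
  = ln(5.886) / 0.01583 = 1.773 / 0.01583 = 112.0 h

112 h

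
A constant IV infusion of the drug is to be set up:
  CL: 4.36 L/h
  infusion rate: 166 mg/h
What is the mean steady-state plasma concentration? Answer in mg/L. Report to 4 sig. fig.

38.07 mg/L

At steady state Css = R₀ / CL = 166 / 4.360 = 38.07 mg/L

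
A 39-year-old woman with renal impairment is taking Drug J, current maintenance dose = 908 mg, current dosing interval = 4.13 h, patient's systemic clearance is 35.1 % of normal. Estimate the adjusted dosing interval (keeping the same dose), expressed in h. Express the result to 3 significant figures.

11.8 h

To keep the same average steady-state level, dosing rate must scale with clearance.
CL ratio = 35.1 / 100 = 0.3510
New interval (same dose) = 4.13 / 0.3510 = 11.77 h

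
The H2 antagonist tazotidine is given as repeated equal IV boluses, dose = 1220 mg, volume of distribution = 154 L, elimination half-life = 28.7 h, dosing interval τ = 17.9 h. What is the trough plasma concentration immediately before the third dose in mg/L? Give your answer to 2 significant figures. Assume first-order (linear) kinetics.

C₀ per dose = Dose / Vd = 1220 / 154 = 7.922 mg/L
k = ln2 / t½ = 0.693147 / 28.7 = 0.02415 h⁻¹
Fraction remaining after one interval: r = e^(−kτ) = e^(−0.02415 × 17.9) = 0.6490
Before dose 3, 2 doses have been given (aged 1τ, 2τ).
C_trough = C₀ × (r + r²) = 7.922 × (0.6490 + 0.4212) = 8.478 mg/L

8.5 mg/L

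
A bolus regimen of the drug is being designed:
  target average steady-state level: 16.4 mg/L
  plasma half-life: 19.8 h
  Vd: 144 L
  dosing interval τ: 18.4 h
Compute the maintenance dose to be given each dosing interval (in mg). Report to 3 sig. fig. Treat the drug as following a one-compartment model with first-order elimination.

1520 mg

k = ln2 / t½ = 0.693147 / 19.8 = 0.03501 h⁻¹
CL = k × Vd = 0.03501 × 144 = 5.041 L/h
At steady state, Dose/τ = Css × CL.
Dose = Css × CL × τ = 16.4 × 5.041 × 18.4 = 1521 mg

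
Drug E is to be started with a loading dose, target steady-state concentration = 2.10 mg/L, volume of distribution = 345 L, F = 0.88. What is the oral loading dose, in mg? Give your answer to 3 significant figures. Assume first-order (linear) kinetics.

823 mg

LD = Css × Vd / F = 2.10 × 345 / 0.88 = 823.3 mg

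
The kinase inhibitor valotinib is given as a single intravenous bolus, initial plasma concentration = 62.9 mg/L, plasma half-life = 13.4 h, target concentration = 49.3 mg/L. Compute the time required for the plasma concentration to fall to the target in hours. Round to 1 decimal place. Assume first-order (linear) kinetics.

k = ln2 / t½ = 0.693147 / 13.4 = 0.05173 h⁻¹
t = ln(C₀ / C) / k = ln(62.90 / 49.3) / 0.05173
  = ln(1.276) / 0.05173 = 0.2437 / 0.05173 = 4.711 h

4.7 h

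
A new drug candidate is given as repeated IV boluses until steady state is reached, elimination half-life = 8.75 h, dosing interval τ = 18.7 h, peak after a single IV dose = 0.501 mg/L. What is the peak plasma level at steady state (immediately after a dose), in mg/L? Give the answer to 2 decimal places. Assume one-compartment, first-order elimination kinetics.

k = ln2 / t½ = 0.693147 / 8.75 = 0.07922 h⁻¹
e^(−kτ) = e^(−0.07922 × 18.7) = 0.2273
Accumulation ratio R = 1 / (1 − e^(−kτ)) = 1 / (1 − 0.2273) = 1.294
Steady-state peak = C₀ × R = 0.501 × 1.294 = 0.6483 mg/L

0.65 mg/L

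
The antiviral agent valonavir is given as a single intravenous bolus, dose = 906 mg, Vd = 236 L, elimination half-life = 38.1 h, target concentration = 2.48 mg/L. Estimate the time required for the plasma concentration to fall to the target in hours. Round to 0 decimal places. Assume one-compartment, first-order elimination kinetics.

24 h

C₀ = Dose / Vd = 906.0 / 236 = 3.839 mg/L
k = ln2 / t½ = 0.693147 / 38.1 = 0.01819 h⁻¹
t = ln(C₀ / C) / k = ln(3.839 / 2.48) / 0.01819
  = ln(1.548) / 0.01819 = 0.4370 / 0.01819 = 24.02 h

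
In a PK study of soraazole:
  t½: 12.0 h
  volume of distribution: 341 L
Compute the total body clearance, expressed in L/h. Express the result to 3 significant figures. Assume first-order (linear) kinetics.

k = ln2 / t½ = 0.693147 / 12.0 = 0.05776 h⁻¹
CL = k × Vd = 0.05776 × 341 = 19.70 L/h

19.7 L/h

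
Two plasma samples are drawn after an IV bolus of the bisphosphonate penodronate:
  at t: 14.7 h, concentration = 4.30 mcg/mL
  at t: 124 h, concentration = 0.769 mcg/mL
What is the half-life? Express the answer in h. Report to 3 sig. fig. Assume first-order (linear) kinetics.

44.0 h

k = ln(C₁/C₂) / (t₂ − t₁) = ln(4.30/0.769) / (124 − 14.7)
  = 1.721 / 109.3 = 0.01575 h⁻¹
t½ = ln2 / k = 0.693147 / 0.01575 = 44.01 h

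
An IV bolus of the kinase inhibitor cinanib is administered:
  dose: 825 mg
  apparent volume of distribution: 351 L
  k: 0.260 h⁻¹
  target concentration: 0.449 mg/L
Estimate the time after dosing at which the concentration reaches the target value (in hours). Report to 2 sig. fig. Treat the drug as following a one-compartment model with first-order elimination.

6.4 h

C₀ = Dose / Vd = 825.0 / 351 = 2.350 mg/L
t = ln(C₀ / C) / k = ln(2.350 / 0.449) / 0.2600
  = ln(5.234) / 0.2600 = 1.655 / 0.2600 = 6.365 h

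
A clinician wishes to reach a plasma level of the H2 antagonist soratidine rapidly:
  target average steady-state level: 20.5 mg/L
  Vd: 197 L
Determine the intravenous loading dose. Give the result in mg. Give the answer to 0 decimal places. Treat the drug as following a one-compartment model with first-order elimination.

LD = Css × Vd = 20.5 × 197 = 4039 mg

4039 mg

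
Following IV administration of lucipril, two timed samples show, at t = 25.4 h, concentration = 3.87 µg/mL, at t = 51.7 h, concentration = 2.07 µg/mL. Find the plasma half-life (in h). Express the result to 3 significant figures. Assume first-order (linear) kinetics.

29.1 h

k = ln(C₁/C₂) / (t₂ − t₁) = ln(3.87/2.07) / (51.7 − 25.4)
  = 0.6257 / 26.30 = 0.02379 h⁻¹
t½ = ln2 / k = 0.693147 / 0.02379 = 29.14 h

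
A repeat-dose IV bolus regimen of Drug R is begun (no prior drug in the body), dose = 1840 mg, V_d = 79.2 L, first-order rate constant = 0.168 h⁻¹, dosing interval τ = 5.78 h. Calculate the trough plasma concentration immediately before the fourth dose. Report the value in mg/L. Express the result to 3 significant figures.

13.4 mg/L

C₀ per dose = Dose / Vd = 1840 / 79.2 = 23.23 mg/L
Fraction remaining after one interval: r = e^(−kτ) = e^(−0.1680 × 5.78) = 0.3787
Before dose 4, 3 doses have been given (aged 1τ, 2τ, 3τ).
C_trough = C₀ × (r + r² + … + r^3) = C₀ × r(1−r^3)/(1−r)
        = 23.23 × 0.3787 × (1 − 0.05431) / (1 − 0.3787) = 13.39 mg/L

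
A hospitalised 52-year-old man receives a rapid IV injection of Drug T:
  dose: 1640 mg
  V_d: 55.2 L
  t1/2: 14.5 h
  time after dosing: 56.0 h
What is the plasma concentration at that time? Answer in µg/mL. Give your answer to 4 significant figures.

C₀ = Dose / Vd = 1640 / 55.2 = 29.71 mg/L
k = ln2 / t½ = 0.693147 / 14.5 = 0.04780 h⁻¹
C = C₀ · e^(−k·t) = 29.71 × e^(−0.04780 × 56.0)
  = 29.71 × 0.06878 = 2.043 mg/L
(2.043 mg/L = 2.043 µg/mL)

2.043 µg/mL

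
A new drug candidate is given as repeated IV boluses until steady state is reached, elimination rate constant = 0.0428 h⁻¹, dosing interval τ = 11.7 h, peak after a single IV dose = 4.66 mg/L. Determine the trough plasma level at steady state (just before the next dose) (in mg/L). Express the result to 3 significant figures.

e^(−kτ) = e^(−0.04280 × 11.7) = 0.6061
Accumulation ratio R = 1 / (1 − e^(−kτ)) = 1 / (1 − 0.6061) = 2.539
Steady-state trough = C₀ × R × e^(−kτ) = 4.66 × 2.539 × 0.6061 = 7.171 mg/L

7.17 mg/L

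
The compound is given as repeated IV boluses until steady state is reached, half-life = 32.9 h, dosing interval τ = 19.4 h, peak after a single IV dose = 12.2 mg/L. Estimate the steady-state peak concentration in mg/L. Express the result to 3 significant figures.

k = ln2 / t½ = 0.693147 / 32.9 = 0.02107 h⁻¹
e^(−kτ) = e^(−0.02107 × 19.4) = 0.6645
Accumulation ratio R = 1 / (1 − e^(−kτ)) = 1 / (1 − 0.6645) = 2.981
Steady-state peak = C₀ × R = 12.2 × 2.981 = 36.37 mg/L

36.4 mg/L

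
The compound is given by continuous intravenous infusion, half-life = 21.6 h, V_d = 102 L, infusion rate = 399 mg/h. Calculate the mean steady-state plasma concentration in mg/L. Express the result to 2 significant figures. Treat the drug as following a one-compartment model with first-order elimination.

k = ln2 / t½ = 0.693147 / 21.6 = 0.03209 h⁻¹
CL = k × Vd = 0.03209 × 102 = 3.273 L/h
At steady state Css = R₀ / CL = 399 / 3.273 = 121.9 mg/L

120 mg/L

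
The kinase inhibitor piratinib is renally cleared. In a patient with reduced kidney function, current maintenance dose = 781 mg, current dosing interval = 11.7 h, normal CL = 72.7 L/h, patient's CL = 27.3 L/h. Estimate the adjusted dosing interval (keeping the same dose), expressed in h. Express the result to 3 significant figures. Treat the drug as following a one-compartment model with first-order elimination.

To keep the same average steady-state level, dosing rate must scale with clearance.
CL ratio = 27.3 / 72.7 = 0.3755
New interval (same dose) = 11.7 / 0.3755 = 31.16 h

31.2 h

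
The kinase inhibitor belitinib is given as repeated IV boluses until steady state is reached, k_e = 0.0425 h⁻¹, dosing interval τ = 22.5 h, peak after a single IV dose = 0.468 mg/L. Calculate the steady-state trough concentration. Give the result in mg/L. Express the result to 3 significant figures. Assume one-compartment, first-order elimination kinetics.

e^(−kτ) = e^(−0.04250 × 22.5) = 0.3843
Accumulation ratio R = 1 / (1 − e^(−kτ)) = 1 / (1 − 0.3843) = 1.624
Steady-state trough = C₀ × R × e^(−kτ) = 0.468 × 1.624 × 0.3843 = 0.2921 mg/L

0.292 mg/L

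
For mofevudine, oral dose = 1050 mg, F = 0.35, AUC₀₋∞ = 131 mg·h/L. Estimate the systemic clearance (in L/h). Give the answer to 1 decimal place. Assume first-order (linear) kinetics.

CL = F·Dose / AUC = 0.35 × 1050 / 131 = 2.805 L/h

2.8 L/h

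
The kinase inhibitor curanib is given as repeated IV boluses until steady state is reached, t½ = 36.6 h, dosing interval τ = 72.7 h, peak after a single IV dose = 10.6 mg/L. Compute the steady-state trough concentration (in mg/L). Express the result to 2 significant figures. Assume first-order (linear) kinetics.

3.6 mg/L

k = ln2 / t½ = 0.693147 / 36.6 = 0.01894 h⁻¹
e^(−kτ) = e^(−0.01894 × 72.7) = 0.2524
Accumulation ratio R = 1 / (1 − e^(−kτ)) = 1 / (1 − 0.2524) = 1.338
Steady-state trough = C₀ × R × e^(−kτ) = 10.6 × 1.338 × 0.2524 = 3.580 mg/L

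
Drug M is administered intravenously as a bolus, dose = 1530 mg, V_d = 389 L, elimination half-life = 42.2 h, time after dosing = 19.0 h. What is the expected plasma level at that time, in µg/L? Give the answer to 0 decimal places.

2879 µg/L

C₀ = Dose / Vd = 1530 / 389 = 3.933 mg/L
k = ln2 / t½ = 0.693147 / 42.2 = 0.01643 h⁻¹
C = C₀ · e^(−k·t) = 3.933 × e^(−0.01643 × 19.0)
  = 3.933 × 0.7319 = 2.879 mg/L
Convert: 2.879 mg/L × 1000 = 2879 µg/L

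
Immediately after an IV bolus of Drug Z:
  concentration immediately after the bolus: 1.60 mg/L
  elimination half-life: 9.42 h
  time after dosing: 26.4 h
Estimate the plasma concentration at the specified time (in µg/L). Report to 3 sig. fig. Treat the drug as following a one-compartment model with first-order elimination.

229 µg/L

k = ln2 / t½ = 0.693147 / 9.42 = 0.07358 h⁻¹
C = C₀ · e^(−k·t) = 1.600 × e^(−0.07358 × 26.4)
  = 1.600 × 0.1433 = 0.2293 mg/L
Convert: 0.2293 mg/L × 1000 = 229.3 µg/L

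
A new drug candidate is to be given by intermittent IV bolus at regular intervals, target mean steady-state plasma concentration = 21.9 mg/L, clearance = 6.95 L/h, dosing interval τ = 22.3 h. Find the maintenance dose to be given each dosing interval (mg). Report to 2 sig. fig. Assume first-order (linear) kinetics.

3400 mg

At steady state, Dose/τ = Css × CL.
Dose = Css × CL × τ = 21.9 × 6.950 × 22.3 = 3394 mg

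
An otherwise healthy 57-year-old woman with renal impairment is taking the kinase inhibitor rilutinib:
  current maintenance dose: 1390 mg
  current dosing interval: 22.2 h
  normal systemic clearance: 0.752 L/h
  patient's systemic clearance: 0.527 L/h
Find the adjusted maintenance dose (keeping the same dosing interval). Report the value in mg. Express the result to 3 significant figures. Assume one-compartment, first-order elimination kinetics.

To keep the same average steady-state level, dosing rate must scale with clearance.
CL ratio = 0.527 / 0.752 = 0.7008
New dose (same interval) = 1390 × 0.7008 = 974.1 mg

974 mg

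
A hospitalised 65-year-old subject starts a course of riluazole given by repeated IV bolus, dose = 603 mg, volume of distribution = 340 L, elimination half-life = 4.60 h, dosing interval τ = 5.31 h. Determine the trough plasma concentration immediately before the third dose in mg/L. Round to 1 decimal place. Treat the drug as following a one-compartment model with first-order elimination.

C₀ per dose = Dose / Vd = 603 / 340 = 1.774 mg/L
k = ln2 / t½ = 0.693147 / 4.60 = 0.1507 h⁻¹
Fraction remaining after one interval: r = e^(−kτ) = e^(−0.1507 × 5.31) = 0.4492
Before dose 3, 2 doses have been given (aged 1τ, 2τ).
C_trough = C₀ × (r + r²) = 1.774 × (0.4492 + 0.2018) = 1.155 mg/L

1.2 mg/L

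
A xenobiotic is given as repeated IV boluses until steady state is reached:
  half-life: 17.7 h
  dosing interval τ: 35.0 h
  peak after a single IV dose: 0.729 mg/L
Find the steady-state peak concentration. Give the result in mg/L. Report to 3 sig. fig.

0.977 mg/L

k = ln2 / t½ = 0.693147 / 17.7 = 0.03916 h⁻¹
e^(−kτ) = e^(−0.03916 × 35.0) = 0.2540
Accumulation ratio R = 1 / (1 − e^(−kτ)) = 1 / (1 − 0.2540) = 1.340
Steady-state peak = C₀ × R = 0.729 × 1.340 = 0.9769 mg/L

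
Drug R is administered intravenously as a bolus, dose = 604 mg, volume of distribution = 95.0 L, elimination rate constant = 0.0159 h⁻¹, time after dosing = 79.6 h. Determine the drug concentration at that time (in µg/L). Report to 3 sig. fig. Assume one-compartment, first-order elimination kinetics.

1790 µg/L

C₀ = Dose / Vd = 604.0 / 95.0 = 6.358 mg/L
C = C₀ · e^(−k·t) = 6.358 × e^(−0.01590 × 79.6)
  = 6.358 × 0.2821 = 1.794 mg/L
Convert: 1.794 mg/L × 1000 = 1794 µg/L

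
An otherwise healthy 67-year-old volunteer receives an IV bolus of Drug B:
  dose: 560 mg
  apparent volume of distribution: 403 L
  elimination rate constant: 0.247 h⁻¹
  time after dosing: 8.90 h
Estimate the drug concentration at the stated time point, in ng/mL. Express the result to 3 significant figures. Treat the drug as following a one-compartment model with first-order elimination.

C₀ = Dose / Vd = 560.0 / 403 = 1.390 mg/L
C = C₀ · e^(−k·t) = 1.390 × e^(−0.2470 × 8.90)
  = 1.390 × 0.1110 = 0.1543 mg/L
Convert: 0.1543 mg/L × 1000 = 154.3 ng/mL

154 ng/mL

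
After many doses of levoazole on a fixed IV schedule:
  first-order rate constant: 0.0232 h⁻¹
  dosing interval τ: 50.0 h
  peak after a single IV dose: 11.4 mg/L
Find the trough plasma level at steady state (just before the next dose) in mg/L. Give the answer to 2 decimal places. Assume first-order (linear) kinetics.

e^(−kτ) = e^(−0.02320 × 50.0) = 0.3135
Accumulation ratio R = 1 / (1 − e^(−kτ)) = 1 / (1 − 0.3135) = 1.457
Steady-state trough = C₀ × R × e^(−kτ) = 11.4 × 1.457 × 0.3135 = 5.207 mg/L

5.21 mg/L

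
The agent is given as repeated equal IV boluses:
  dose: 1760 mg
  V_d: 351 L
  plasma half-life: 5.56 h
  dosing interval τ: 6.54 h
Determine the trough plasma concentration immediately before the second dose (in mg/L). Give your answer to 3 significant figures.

2.22 mg/L

C₀ per dose = Dose / Vd = 1760 / 351 = 5.014 mg/L
k = ln2 / t½ = 0.693147 / 5.56 = 0.1247 h⁻¹
Fraction remaining after one interval: r = e^(−kτ) = e^(−0.1247 × 6.54) = 0.4424
Before dose 2, 1 dose has been given (aged 1τ).
C_trough = C₀ × r = 5.014 × 0.4424 = 2.218 mg/L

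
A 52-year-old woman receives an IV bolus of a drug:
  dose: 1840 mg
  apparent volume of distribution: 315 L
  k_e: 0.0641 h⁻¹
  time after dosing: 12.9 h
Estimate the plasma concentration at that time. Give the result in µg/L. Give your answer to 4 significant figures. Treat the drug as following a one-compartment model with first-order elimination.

2555 µg/L

C₀ = Dose / Vd = 1840 / 315 = 5.841 mg/L
C = C₀ · e^(−k·t) = 5.841 × e^(−0.06410 × 12.9)
  = 5.841 × 0.4374 = 2.555 mg/L
Convert: 2.555 mg/L × 1000 = 2555 µg/L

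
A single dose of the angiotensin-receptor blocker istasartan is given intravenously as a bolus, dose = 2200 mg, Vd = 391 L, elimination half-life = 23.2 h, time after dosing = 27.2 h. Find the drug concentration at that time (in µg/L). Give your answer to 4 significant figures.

C₀ = Dose / Vd = 2200 / 391 = 5.627 mg/L
k = ln2 / t½ = 0.693147 / 23.2 = 0.02988 h⁻¹
C = C₀ · e^(−k·t) = 5.627 × e^(−0.02988 × 27.2)
  = 5.627 × 0.4436 = 2.496 mg/L
Convert: 2.496 mg/L × 1000 = 2496 µg/L

2496 µg/L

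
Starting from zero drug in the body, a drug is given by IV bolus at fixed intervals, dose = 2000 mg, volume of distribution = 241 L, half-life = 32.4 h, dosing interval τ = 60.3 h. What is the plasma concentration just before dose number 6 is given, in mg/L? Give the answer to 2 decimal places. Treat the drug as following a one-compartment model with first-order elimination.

C₀ per dose = Dose / Vd = 2000 / 241 = 8.299 mg/L
k = ln2 / t½ = 0.693147 / 32.4 = 0.02139 h⁻¹
Fraction remaining after one interval: r = e^(−kτ) = e^(−0.02139 × 60.3) = 0.2753
Before dose 6, 5 doses have been given (aged 1τ, 2τ, 3τ, 4τ, 5τ).
C_trough = C₀ × (r + r² + … + r^5) = C₀ × r(1−r^5)/(1−r)
        = 8.299 × 0.2753 × (1 − 0.001581) / (1 − 0.2753) = 3.148 mg/L

3.15 mg/L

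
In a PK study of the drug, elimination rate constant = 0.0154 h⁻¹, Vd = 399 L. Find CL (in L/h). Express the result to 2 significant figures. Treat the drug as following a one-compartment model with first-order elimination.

CL = k × Vd = 0.0154 × 399 = 6.145 L/h

6.1 L/h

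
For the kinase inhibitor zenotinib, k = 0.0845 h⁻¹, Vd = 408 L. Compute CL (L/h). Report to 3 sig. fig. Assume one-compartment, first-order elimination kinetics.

CL = k × Vd = 0.0845 × 408 = 34.48 L/h

34.5 L/h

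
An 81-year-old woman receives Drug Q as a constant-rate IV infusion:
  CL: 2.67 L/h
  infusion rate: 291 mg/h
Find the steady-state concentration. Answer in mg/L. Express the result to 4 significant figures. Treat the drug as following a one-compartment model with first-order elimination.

At steady state Css = R₀ / CL = 291 / 2.670 = 109.0 mg/L

109.0 mg/L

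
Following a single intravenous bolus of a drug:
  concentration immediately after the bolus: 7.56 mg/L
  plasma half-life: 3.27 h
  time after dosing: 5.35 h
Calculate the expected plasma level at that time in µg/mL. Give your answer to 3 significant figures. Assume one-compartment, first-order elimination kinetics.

2.43 µg/mL

k = ln2 / t½ = 0.693147 / 3.27 = 0.2120 h⁻¹
C = C₀ · e^(−k·t) = 7.560 × e^(−0.2120 × 5.35)
  = 7.560 × 0.3217 = 2.432 mg/L
(2.432 mg/L = 2.432 µg/mL)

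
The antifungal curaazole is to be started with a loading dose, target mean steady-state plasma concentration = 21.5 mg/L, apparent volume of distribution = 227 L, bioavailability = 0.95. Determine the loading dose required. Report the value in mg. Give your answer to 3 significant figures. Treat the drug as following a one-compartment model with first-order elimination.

5140 mg

LD = Css × Vd / F = 21.5 × 227 / 0.95 = 5137 mg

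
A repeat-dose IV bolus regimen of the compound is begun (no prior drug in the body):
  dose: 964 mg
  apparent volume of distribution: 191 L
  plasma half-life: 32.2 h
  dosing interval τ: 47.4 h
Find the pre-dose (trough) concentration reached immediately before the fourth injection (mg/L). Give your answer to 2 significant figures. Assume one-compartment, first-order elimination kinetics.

2.7 mg/L

C₀ per dose = Dose / Vd = 964 / 191 = 5.047 mg/L
k = ln2 / t½ = 0.693147 / 32.2 = 0.02153 h⁻¹
Fraction remaining after one interval: r = e^(−kτ) = e^(−0.02153 × 47.4) = 0.3604
Before dose 4, 3 doses have been given (aged 1τ, 2τ, 3τ).
C_trough = C₀ × (r + r² + … + r^3) = C₀ × r(1−r^3)/(1−r)
        = 5.047 × 0.3604 × (1 − 0.04681) / (1 − 0.3604) = 2.711 mg/L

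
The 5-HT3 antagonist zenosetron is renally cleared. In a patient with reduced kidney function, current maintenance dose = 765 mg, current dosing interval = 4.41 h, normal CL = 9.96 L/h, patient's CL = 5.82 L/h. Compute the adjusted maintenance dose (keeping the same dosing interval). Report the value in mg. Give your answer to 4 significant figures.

447.0 mg

To keep the same average steady-state level, dosing rate must scale with clearance.
CL ratio = 5.82 / 9.96 = 0.5843
New dose (same interval) = 765 × 0.5843 = 447.0 mg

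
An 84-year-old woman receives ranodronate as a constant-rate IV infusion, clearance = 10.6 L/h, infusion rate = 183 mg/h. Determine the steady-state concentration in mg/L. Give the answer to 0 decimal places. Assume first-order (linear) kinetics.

At steady state Css = R₀ / CL = 183 / 10.60 = 17.26 mg/L

17 mg/L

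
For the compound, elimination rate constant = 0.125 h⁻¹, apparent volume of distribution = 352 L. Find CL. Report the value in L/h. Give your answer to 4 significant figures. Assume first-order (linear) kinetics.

44.00 L/h

CL = k × Vd = 0.125 × 352 = 44.00 L/h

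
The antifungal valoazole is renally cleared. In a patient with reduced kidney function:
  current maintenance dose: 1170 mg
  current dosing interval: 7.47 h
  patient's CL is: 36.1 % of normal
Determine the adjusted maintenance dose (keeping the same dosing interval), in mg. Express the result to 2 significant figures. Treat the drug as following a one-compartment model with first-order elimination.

420 mg

To keep the same average steady-state level, dosing rate must scale with clearance.
CL ratio = 36.1 / 100 = 0.3610
New dose (same interval) = 1170 × 0.3610 = 422.4 mg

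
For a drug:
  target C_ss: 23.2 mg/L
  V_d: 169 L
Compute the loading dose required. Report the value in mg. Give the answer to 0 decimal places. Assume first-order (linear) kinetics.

LD = Css × Vd = 23.2 × 169 = 3921 mg

3921 mg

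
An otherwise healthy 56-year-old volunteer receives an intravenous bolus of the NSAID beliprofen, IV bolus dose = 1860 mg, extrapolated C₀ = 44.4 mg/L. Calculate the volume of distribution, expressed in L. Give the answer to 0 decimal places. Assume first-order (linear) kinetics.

42 L

Vd = Dose / C₀ = 1860 / 44.4 = 41.89 L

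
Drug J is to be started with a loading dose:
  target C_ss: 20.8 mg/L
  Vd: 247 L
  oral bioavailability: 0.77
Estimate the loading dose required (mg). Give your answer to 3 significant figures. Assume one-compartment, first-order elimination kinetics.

6670 mg

LD = Css × Vd / F = 20.8 × 247 / 0.77 = 6672 mg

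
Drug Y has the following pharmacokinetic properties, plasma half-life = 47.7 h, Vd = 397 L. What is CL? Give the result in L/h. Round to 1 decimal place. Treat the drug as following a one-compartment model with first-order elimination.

k = ln2 / t½ = 0.693147 / 47.7 = 0.01453 h⁻¹
CL = k × Vd = 0.01453 × 397 = 5.768 L/h

5.8 L/h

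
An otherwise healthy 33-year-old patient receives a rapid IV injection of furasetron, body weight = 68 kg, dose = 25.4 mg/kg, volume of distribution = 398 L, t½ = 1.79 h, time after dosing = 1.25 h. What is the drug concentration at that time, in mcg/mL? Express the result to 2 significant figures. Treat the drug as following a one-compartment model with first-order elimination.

2.7 mcg/mL

Total dose = 25.4 × 68 = 1727 mg
C₀ = Dose / Vd = 1727 / 398 = 4.339 mg/L
k = ln2 / t½ = 0.693147 / 1.79 = 0.3872 h⁻¹
C = C₀ · e^(−k·t) = 4.339 × e^(−0.3872 × 1.25)
  = 4.339 × 0.6163 = 2.674 mg/L
(2.674 mg/L = 2.674 mcg/mL)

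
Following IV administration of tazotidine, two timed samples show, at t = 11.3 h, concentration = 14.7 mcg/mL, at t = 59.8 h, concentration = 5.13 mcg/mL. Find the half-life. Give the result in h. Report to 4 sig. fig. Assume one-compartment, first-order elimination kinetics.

31.93 h

k = ln(C₁/C₂) / (t₂ − t₁) = ln(14.7/5.13) / (59.8 − 11.3)
  = 1.053 / 48.50 = 0.02171 h⁻¹
t½ = ln2 / k = 0.693147 / 0.02171 = 31.93 h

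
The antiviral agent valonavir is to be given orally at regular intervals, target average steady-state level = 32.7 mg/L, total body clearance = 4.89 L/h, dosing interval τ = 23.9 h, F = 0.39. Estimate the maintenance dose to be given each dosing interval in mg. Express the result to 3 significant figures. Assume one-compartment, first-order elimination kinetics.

At steady state, F × (Dose/τ) = Css × CL.
Dose = Css × CL × τ / F = 32.7 × 4.890 × 23.9 / 0.39 = 9799 mg

9800 mg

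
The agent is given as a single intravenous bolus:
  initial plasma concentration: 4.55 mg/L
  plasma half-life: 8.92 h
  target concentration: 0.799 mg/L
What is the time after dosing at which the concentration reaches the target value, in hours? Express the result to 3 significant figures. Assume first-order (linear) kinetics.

22.4 h

k = ln2 / t½ = 0.693147 / 8.92 = 0.07771 h⁻¹
t = ln(C₀ / C) / k = ln(4.550 / 0.799) / 0.07771
  = ln(5.695) / 0.07771 = 1.740 / 0.07771 = 22.39 h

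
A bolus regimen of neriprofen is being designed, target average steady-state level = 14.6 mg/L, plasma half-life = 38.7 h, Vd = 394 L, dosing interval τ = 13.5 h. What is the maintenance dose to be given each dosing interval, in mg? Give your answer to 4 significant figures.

k = ln2 / t½ = 0.693147 / 38.7 = 0.01791 h⁻¹
CL = k × Vd = 0.01791 × 394 = 7.057 L/h
At steady state, Dose/τ = Css × CL.
Dose = Css × CL × τ = 14.6 × 7.057 × 13.5 = 1391 mg

1391 mg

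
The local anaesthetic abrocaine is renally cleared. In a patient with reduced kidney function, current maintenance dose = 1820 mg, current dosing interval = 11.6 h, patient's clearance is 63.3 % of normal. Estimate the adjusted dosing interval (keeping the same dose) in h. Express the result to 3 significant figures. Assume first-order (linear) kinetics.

18.3 h

To keep the same average steady-state level, dosing rate must scale with clearance.
CL ratio = 63.3 / 100 = 0.6330
New interval (same dose) = 11.6 / 0.6330 = 18.33 h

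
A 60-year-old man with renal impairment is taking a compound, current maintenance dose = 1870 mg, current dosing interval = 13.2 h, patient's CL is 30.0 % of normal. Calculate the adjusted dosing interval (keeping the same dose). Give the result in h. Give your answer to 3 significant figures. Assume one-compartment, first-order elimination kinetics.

To keep the same average steady-state level, dosing rate must scale with clearance.
CL ratio = 30.0 / 100 = 0.3000
New interval (same dose) = 13.2 / 0.3000 = 44.00 h

44.0 h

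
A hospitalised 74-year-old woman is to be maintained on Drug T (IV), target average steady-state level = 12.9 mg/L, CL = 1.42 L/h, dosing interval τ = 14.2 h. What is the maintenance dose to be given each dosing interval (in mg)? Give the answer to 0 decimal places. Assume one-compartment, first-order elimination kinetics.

At steady state, Dose/τ = Css × CL.
Dose = Css × CL × τ = 12.9 × 1.420 × 14.2 = 260.1 mg

260 mg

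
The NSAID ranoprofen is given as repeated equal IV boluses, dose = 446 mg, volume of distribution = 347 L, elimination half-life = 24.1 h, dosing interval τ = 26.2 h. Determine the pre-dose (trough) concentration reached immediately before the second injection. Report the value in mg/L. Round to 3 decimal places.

0.605 mg/L

C₀ per dose = Dose / Vd = 446 / 347 = 1.285 mg/L
k = ln2 / t½ = 0.693147 / 24.1 = 0.02876 h⁻¹
Fraction remaining after one interval: r = e^(−kτ) = e^(−0.02876 × 26.2) = 0.4707
Before dose 2, 1 dose has been given (aged 1τ).
C_trough = C₀ × r = 1.285 × 0.4707 = 0.6048 mg/L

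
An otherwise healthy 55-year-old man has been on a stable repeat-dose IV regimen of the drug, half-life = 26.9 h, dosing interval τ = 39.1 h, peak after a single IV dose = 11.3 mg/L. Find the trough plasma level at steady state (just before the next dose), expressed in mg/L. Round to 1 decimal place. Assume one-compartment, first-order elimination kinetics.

k = ln2 / t½ = 0.693147 / 26.9 = 0.02577 h⁻¹
e^(−kτ) = e^(−0.02577 × 39.1) = 0.3651
Accumulation ratio R = 1 / (1 − e^(−kτ)) = 1 / (1 − 0.3651) = 1.575
Steady-state trough = C₀ × R × e^(−kτ) = 11.3 × 1.575 × 0.3651 = 6.498 mg/L

6.5 mg/L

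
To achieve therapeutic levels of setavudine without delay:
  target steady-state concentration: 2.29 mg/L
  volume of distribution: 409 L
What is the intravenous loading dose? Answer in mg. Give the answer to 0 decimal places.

LD = Css × Vd = 2.29 × 409 = 936.6 mg

937 mg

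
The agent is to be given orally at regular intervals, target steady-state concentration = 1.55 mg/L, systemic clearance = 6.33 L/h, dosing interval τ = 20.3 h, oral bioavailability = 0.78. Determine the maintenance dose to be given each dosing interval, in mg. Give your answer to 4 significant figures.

At steady state, F × (Dose/τ) = Css × CL.
Dose = Css × CL × τ / F = 1.55 × 6.330 × 20.3 / 0.78 = 255.4 mg

255.4 mg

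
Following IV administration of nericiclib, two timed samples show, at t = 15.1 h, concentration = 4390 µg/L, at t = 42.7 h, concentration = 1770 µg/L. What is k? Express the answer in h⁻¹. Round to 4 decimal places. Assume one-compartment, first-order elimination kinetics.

0.0329 h⁻¹

k = ln(C₁/C₂) / (t₂ − t₁) = ln(4390/1770) / (42.7 − 15.1)
  = 0.9083 / 27.60 = 0.03291 h⁻¹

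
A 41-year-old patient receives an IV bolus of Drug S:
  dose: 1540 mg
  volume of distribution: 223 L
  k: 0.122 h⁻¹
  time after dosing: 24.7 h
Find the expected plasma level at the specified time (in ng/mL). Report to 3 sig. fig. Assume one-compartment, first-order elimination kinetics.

C₀ = Dose / Vd = 1540 / 223 = 6.906 mg/L
C = C₀ · e^(−k·t) = 6.906 × e^(−0.1220 × 24.7)
  = 6.906 × 0.04912 = 0.3392 mg/L
Convert: 0.3392 mg/L × 1000 = 339.2 ng/mL

339 ng/mL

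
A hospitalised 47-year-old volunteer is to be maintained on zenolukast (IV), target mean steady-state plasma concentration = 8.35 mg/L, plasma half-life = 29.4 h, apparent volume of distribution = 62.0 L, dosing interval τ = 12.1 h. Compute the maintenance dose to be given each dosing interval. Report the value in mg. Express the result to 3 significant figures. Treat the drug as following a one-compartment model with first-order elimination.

148 mg

k = ln2 / t½ = 0.693147 / 29.4 = 0.02358 h⁻¹
CL = k × Vd = 0.02358 × 62.0 = 1.462 L/h
At steady state, Dose/τ = Css × CL.
Dose = Css × CL × τ = 8.35 × 1.462 × 12.1 = 147.7 mg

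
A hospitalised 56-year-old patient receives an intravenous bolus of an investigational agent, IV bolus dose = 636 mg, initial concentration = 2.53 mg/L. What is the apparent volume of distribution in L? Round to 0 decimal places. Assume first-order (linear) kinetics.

251 L

Vd = Dose / C₀ = 636.0 / 2.53 = 251.4 L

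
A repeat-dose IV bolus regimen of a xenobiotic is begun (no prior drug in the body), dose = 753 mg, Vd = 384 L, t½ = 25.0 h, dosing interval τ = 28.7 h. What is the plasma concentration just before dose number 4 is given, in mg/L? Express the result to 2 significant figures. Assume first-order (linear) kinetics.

C₀ per dose = Dose / Vd = 753 / 384 = 1.961 mg/L
k = ln2 / t½ = 0.693147 / 25.0 = 0.02773 h⁻¹
Fraction remaining after one interval: r = e^(−kτ) = e^(−0.02773 × 28.7) = 0.4512
Before dose 4, 3 doses have been given (aged 1τ, 2τ, 3τ).
C_trough = C₀ × (r + r² + … + r^3) = C₀ × r(1−r^3)/(1−r)
        = 1.961 × 0.4512 × (1 − 0.09186) / (1 − 0.4512) = 1.464 mg/L

1.5 mg/L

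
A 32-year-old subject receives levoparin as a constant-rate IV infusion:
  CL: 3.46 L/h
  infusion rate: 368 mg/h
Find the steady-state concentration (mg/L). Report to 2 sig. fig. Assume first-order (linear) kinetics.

At steady state Css = R₀ / CL = 368 / 3.460 = 106.4 mg/L

110 mg/L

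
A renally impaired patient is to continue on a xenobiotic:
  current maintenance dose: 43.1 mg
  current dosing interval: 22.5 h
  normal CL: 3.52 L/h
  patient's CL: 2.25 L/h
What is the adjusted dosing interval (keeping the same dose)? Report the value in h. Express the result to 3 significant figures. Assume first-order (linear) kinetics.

To keep the same average steady-state level, dosing rate must scale with clearance.
CL ratio = 2.25 / 3.52 = 0.6392
New interval (same dose) = 22.5 / 0.6392 = 35.20 h

35.2 h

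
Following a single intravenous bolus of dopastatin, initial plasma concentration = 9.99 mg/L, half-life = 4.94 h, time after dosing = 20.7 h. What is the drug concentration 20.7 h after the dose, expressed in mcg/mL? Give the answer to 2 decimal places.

k = ln2 / t½ = 0.693147 / 4.94 = 0.1403 h⁻¹
C = C₀ · e^(−k·t) = 9.990 × e^(−0.1403 × 20.7)
  = 9.990 × 0.05479 = 0.5474 mg/L
(0.5474 mg/L = 0.5474 mcg/mL)

0.55 mcg/mL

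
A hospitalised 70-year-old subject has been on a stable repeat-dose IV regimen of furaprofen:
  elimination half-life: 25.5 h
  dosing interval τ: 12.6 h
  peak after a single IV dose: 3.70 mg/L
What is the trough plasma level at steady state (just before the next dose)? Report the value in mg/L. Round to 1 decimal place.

9.1 mg/L

k = ln2 / t½ = 0.693147 / 25.5 = 0.02718 h⁻¹
e^(−kτ) = e^(−0.02718 × 12.6) = 0.7100
Accumulation ratio R = 1 / (1 − e^(−kτ)) = 1 / (1 − 0.7100) = 3.448
Steady-state trough = C₀ × R × e^(−kτ) = 3.70 × 3.448 × 0.7100 = 9.058 mg/L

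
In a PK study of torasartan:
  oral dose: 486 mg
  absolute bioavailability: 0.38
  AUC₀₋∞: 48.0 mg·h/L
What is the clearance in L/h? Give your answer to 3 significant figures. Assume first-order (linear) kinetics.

3.85 L/h

CL = F·Dose / AUC = 0.38 × 486 / 48.0 = 3.848 L/h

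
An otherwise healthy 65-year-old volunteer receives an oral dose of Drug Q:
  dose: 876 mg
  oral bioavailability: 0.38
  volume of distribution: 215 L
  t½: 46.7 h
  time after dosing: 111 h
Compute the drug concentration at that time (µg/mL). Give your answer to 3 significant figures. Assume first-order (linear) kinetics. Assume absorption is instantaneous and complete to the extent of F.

0.298 µg/mL

Amount reaching circulation = F × Dose = 0.38 × 876.0 = 332.9 mg
C₀ = F·Dose / Vd = 332.9 / 215 = 1.548 mg/L
k = ln2 / t½ = 0.693147 / 46.7 = 0.01484 h⁻¹
C = C₀ · e^(−k·t) = 1.548 × e^(−0.01484 × 111)
  = 1.548 × 0.1926 = 0.2981 mg/L
(0.2981 mg/L = 0.2981 µg/mL)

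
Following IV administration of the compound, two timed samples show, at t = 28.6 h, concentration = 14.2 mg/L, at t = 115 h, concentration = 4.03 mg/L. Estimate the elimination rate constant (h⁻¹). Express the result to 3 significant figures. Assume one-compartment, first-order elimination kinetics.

k = ln(C₁/C₂) / (t₂ − t₁) = ln(14.2/4.03) / (115 − 28.6)
  = 1.259 / 86.40 = 0.01457 h⁻¹

0.0146 h⁻¹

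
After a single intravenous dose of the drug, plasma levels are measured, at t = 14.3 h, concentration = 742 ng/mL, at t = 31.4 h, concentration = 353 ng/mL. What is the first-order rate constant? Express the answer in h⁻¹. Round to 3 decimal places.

0.043 h⁻¹

k = ln(C₁/C₂) / (t₂ − t₁) = ln(742/353) / (31.4 − 14.3)
  = 0.7429 / 17.10 = 0.04344 h⁻¹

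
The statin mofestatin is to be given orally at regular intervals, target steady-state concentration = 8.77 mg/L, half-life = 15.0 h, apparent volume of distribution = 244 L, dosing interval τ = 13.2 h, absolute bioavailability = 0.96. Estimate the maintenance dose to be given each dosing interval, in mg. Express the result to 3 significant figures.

k = ln2 / t½ = 0.693147 / 15.0 = 0.04621 h⁻¹
CL = k × Vd = 0.04621 × 244 = 11.28 L/h
At steady state, F × (Dose/τ) = Css × CL.
Dose = Css × CL × τ / F = 8.77 × 11.28 × 13.2 / 0.96 = 1360 mg

1360 mg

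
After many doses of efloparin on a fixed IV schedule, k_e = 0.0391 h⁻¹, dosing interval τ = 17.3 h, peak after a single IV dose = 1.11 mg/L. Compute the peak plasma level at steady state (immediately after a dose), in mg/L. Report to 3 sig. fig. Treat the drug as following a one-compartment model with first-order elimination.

e^(−kτ) = e^(−0.03910 × 17.3) = 0.5084
Accumulation ratio R = 1 / (1 − e^(−kτ)) = 1 / (1 − 0.5084) = 2.034
Steady-state peak = C₀ × R = 1.11 × 2.034 = 2.258 mg/L

2.26 mg/L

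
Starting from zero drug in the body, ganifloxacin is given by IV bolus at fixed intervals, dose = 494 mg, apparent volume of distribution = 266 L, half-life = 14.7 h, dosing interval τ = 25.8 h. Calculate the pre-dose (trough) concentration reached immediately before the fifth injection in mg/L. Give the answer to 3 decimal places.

C₀ per dose = Dose / Vd = 494 / 266 = 1.857 mg/L
k = ln2 / t½ = 0.693147 / 14.7 = 0.04715 h⁻¹
Fraction remaining after one interval: r = e^(−kτ) = e^(−0.04715 × 25.8) = 0.2963
Before dose 5, 4 doses have been given (aged 1τ, 2τ, 3τ, 4τ).
C_trough = C₀ × (r + r² + … + r^4) = C₀ × r(1−r^4)/(1−r)
        = 1.857 × 0.2963 × (1 − 0.007708) / (1 − 0.2963) = 0.7759 mg/L

0.776 mg/L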